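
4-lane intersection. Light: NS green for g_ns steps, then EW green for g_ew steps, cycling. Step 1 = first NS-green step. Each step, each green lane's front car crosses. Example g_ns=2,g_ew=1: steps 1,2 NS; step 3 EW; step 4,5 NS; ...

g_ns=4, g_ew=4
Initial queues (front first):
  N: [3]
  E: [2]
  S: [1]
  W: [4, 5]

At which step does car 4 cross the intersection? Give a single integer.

Step 1 [NS]: N:car3-GO,E:wait,S:car1-GO,W:wait | queues: N=0 E=1 S=0 W=2
Step 2 [NS]: N:empty,E:wait,S:empty,W:wait | queues: N=0 E=1 S=0 W=2
Step 3 [NS]: N:empty,E:wait,S:empty,W:wait | queues: N=0 E=1 S=0 W=2
Step 4 [NS]: N:empty,E:wait,S:empty,W:wait | queues: N=0 E=1 S=0 W=2
Step 5 [EW]: N:wait,E:car2-GO,S:wait,W:car4-GO | queues: N=0 E=0 S=0 W=1
Step 6 [EW]: N:wait,E:empty,S:wait,W:car5-GO | queues: N=0 E=0 S=0 W=0
Car 4 crosses at step 5

5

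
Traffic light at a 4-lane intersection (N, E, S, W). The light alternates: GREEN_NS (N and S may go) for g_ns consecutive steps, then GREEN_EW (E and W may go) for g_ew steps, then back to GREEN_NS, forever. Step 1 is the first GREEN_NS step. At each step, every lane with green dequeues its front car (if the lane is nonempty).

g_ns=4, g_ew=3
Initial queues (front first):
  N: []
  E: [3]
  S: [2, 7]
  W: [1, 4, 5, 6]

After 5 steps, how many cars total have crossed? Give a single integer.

Step 1 [NS]: N:empty,E:wait,S:car2-GO,W:wait | queues: N=0 E=1 S=1 W=4
Step 2 [NS]: N:empty,E:wait,S:car7-GO,W:wait | queues: N=0 E=1 S=0 W=4
Step 3 [NS]: N:empty,E:wait,S:empty,W:wait | queues: N=0 E=1 S=0 W=4
Step 4 [NS]: N:empty,E:wait,S:empty,W:wait | queues: N=0 E=1 S=0 W=4
Step 5 [EW]: N:wait,E:car3-GO,S:wait,W:car1-GO | queues: N=0 E=0 S=0 W=3
Cars crossed by step 5: 4

Answer: 4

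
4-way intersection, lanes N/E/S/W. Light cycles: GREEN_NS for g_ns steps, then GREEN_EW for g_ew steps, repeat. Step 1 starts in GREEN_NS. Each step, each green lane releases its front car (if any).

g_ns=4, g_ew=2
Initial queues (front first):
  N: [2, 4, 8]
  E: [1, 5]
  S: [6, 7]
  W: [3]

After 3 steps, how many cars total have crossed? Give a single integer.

Step 1 [NS]: N:car2-GO,E:wait,S:car6-GO,W:wait | queues: N=2 E=2 S=1 W=1
Step 2 [NS]: N:car4-GO,E:wait,S:car7-GO,W:wait | queues: N=1 E=2 S=0 W=1
Step 3 [NS]: N:car8-GO,E:wait,S:empty,W:wait | queues: N=0 E=2 S=0 W=1
Cars crossed by step 3: 5

Answer: 5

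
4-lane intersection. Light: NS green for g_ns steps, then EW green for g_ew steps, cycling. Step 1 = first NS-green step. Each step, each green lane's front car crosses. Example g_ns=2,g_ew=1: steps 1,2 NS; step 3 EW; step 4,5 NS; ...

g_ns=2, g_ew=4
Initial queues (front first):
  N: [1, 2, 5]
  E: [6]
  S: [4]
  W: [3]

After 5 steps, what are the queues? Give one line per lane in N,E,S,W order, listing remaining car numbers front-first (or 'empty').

Step 1 [NS]: N:car1-GO,E:wait,S:car4-GO,W:wait | queues: N=2 E=1 S=0 W=1
Step 2 [NS]: N:car2-GO,E:wait,S:empty,W:wait | queues: N=1 E=1 S=0 W=1
Step 3 [EW]: N:wait,E:car6-GO,S:wait,W:car3-GO | queues: N=1 E=0 S=0 W=0
Step 4 [EW]: N:wait,E:empty,S:wait,W:empty | queues: N=1 E=0 S=0 W=0
Step 5 [EW]: N:wait,E:empty,S:wait,W:empty | queues: N=1 E=0 S=0 W=0

N: 5
E: empty
S: empty
W: empty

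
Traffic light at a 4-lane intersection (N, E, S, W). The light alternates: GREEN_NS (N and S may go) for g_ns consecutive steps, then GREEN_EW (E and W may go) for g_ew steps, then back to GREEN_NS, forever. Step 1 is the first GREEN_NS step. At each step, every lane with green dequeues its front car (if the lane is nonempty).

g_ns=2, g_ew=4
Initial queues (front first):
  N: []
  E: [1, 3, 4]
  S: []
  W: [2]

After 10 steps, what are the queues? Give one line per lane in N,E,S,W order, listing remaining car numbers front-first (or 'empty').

Step 1 [NS]: N:empty,E:wait,S:empty,W:wait | queues: N=0 E=3 S=0 W=1
Step 2 [NS]: N:empty,E:wait,S:empty,W:wait | queues: N=0 E=3 S=0 W=1
Step 3 [EW]: N:wait,E:car1-GO,S:wait,W:car2-GO | queues: N=0 E=2 S=0 W=0
Step 4 [EW]: N:wait,E:car3-GO,S:wait,W:empty | queues: N=0 E=1 S=0 W=0
Step 5 [EW]: N:wait,E:car4-GO,S:wait,W:empty | queues: N=0 E=0 S=0 W=0

N: empty
E: empty
S: empty
W: empty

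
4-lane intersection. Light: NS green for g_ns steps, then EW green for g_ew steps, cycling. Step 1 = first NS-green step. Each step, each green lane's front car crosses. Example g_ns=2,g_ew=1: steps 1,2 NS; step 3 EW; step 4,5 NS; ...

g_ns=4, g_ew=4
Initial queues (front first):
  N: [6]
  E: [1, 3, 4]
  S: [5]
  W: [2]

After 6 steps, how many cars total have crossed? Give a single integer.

Step 1 [NS]: N:car6-GO,E:wait,S:car5-GO,W:wait | queues: N=0 E=3 S=0 W=1
Step 2 [NS]: N:empty,E:wait,S:empty,W:wait | queues: N=0 E=3 S=0 W=1
Step 3 [NS]: N:empty,E:wait,S:empty,W:wait | queues: N=0 E=3 S=0 W=1
Step 4 [NS]: N:empty,E:wait,S:empty,W:wait | queues: N=0 E=3 S=0 W=1
Step 5 [EW]: N:wait,E:car1-GO,S:wait,W:car2-GO | queues: N=0 E=2 S=0 W=0
Step 6 [EW]: N:wait,E:car3-GO,S:wait,W:empty | queues: N=0 E=1 S=0 W=0
Cars crossed by step 6: 5

Answer: 5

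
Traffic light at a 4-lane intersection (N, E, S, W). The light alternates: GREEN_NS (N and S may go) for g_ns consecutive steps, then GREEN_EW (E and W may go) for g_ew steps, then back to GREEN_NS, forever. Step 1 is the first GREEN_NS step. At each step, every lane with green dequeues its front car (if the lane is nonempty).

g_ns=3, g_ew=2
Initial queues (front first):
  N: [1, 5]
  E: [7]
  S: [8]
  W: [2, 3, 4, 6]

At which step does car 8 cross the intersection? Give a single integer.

Step 1 [NS]: N:car1-GO,E:wait,S:car8-GO,W:wait | queues: N=1 E=1 S=0 W=4
Step 2 [NS]: N:car5-GO,E:wait,S:empty,W:wait | queues: N=0 E=1 S=0 W=4
Step 3 [NS]: N:empty,E:wait,S:empty,W:wait | queues: N=0 E=1 S=0 W=4
Step 4 [EW]: N:wait,E:car7-GO,S:wait,W:car2-GO | queues: N=0 E=0 S=0 W=3
Step 5 [EW]: N:wait,E:empty,S:wait,W:car3-GO | queues: N=0 E=0 S=0 W=2
Step 6 [NS]: N:empty,E:wait,S:empty,W:wait | queues: N=0 E=0 S=0 W=2
Step 7 [NS]: N:empty,E:wait,S:empty,W:wait | queues: N=0 E=0 S=0 W=2
Step 8 [NS]: N:empty,E:wait,S:empty,W:wait | queues: N=0 E=0 S=0 W=2
Step 9 [EW]: N:wait,E:empty,S:wait,W:car4-GO | queues: N=0 E=0 S=0 W=1
Step 10 [EW]: N:wait,E:empty,S:wait,W:car6-GO | queues: N=0 E=0 S=0 W=0
Car 8 crosses at step 1

1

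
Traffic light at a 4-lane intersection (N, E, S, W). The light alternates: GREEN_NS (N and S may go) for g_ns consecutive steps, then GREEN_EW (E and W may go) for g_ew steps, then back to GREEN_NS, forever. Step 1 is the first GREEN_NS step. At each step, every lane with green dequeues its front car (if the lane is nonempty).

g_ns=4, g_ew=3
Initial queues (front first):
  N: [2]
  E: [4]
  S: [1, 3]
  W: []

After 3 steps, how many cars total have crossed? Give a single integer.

Answer: 3

Derivation:
Step 1 [NS]: N:car2-GO,E:wait,S:car1-GO,W:wait | queues: N=0 E=1 S=1 W=0
Step 2 [NS]: N:empty,E:wait,S:car3-GO,W:wait | queues: N=0 E=1 S=0 W=0
Step 3 [NS]: N:empty,E:wait,S:empty,W:wait | queues: N=0 E=1 S=0 W=0
Cars crossed by step 3: 3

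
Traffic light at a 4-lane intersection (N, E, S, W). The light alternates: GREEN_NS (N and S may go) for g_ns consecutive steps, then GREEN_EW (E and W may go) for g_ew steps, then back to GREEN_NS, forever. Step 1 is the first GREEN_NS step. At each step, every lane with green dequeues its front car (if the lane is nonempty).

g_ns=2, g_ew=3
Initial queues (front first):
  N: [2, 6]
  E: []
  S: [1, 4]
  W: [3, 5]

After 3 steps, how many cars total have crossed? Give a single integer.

Step 1 [NS]: N:car2-GO,E:wait,S:car1-GO,W:wait | queues: N=1 E=0 S=1 W=2
Step 2 [NS]: N:car6-GO,E:wait,S:car4-GO,W:wait | queues: N=0 E=0 S=0 W=2
Step 3 [EW]: N:wait,E:empty,S:wait,W:car3-GO | queues: N=0 E=0 S=0 W=1
Cars crossed by step 3: 5

Answer: 5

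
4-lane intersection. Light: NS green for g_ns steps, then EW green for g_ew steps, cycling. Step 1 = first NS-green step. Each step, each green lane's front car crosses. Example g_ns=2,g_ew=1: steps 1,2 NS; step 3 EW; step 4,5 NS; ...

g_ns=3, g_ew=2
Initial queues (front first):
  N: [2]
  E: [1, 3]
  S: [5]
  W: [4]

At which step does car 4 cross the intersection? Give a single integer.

Step 1 [NS]: N:car2-GO,E:wait,S:car5-GO,W:wait | queues: N=0 E=2 S=0 W=1
Step 2 [NS]: N:empty,E:wait,S:empty,W:wait | queues: N=0 E=2 S=0 W=1
Step 3 [NS]: N:empty,E:wait,S:empty,W:wait | queues: N=0 E=2 S=0 W=1
Step 4 [EW]: N:wait,E:car1-GO,S:wait,W:car4-GO | queues: N=0 E=1 S=0 W=0
Step 5 [EW]: N:wait,E:car3-GO,S:wait,W:empty | queues: N=0 E=0 S=0 W=0
Car 4 crosses at step 4

4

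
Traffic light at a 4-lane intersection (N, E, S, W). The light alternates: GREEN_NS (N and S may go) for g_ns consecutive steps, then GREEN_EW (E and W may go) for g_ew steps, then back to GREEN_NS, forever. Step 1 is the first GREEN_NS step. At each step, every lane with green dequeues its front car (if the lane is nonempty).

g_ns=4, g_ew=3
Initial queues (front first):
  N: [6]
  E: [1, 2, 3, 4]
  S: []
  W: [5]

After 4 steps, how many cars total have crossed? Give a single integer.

Answer: 1

Derivation:
Step 1 [NS]: N:car6-GO,E:wait,S:empty,W:wait | queues: N=0 E=4 S=0 W=1
Step 2 [NS]: N:empty,E:wait,S:empty,W:wait | queues: N=0 E=4 S=0 W=1
Step 3 [NS]: N:empty,E:wait,S:empty,W:wait | queues: N=0 E=4 S=0 W=1
Step 4 [NS]: N:empty,E:wait,S:empty,W:wait | queues: N=0 E=4 S=0 W=1
Cars crossed by step 4: 1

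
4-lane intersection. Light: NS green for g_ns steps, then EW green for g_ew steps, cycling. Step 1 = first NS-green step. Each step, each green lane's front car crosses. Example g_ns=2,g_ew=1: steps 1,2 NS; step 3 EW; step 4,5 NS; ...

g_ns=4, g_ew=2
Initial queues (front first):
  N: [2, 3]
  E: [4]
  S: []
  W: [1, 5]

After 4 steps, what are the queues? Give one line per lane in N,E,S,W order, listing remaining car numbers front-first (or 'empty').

Step 1 [NS]: N:car2-GO,E:wait,S:empty,W:wait | queues: N=1 E=1 S=0 W=2
Step 2 [NS]: N:car3-GO,E:wait,S:empty,W:wait | queues: N=0 E=1 S=0 W=2
Step 3 [NS]: N:empty,E:wait,S:empty,W:wait | queues: N=0 E=1 S=0 W=2
Step 4 [NS]: N:empty,E:wait,S:empty,W:wait | queues: N=0 E=1 S=0 W=2

N: empty
E: 4
S: empty
W: 1 5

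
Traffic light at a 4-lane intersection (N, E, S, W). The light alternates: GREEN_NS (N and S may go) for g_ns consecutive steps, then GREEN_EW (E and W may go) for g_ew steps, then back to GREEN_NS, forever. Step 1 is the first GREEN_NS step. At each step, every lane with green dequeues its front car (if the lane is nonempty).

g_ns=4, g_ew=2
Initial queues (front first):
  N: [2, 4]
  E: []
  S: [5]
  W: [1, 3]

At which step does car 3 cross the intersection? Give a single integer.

Step 1 [NS]: N:car2-GO,E:wait,S:car5-GO,W:wait | queues: N=1 E=0 S=0 W=2
Step 2 [NS]: N:car4-GO,E:wait,S:empty,W:wait | queues: N=0 E=0 S=0 W=2
Step 3 [NS]: N:empty,E:wait,S:empty,W:wait | queues: N=0 E=0 S=0 W=2
Step 4 [NS]: N:empty,E:wait,S:empty,W:wait | queues: N=0 E=0 S=0 W=2
Step 5 [EW]: N:wait,E:empty,S:wait,W:car1-GO | queues: N=0 E=0 S=0 W=1
Step 6 [EW]: N:wait,E:empty,S:wait,W:car3-GO | queues: N=0 E=0 S=0 W=0
Car 3 crosses at step 6

6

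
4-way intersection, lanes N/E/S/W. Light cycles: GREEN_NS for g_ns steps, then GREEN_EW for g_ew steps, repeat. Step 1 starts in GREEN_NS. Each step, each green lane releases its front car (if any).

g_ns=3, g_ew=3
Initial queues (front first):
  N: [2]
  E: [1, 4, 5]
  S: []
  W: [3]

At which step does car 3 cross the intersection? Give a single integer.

Step 1 [NS]: N:car2-GO,E:wait,S:empty,W:wait | queues: N=0 E=3 S=0 W=1
Step 2 [NS]: N:empty,E:wait,S:empty,W:wait | queues: N=0 E=3 S=0 W=1
Step 3 [NS]: N:empty,E:wait,S:empty,W:wait | queues: N=0 E=3 S=0 W=1
Step 4 [EW]: N:wait,E:car1-GO,S:wait,W:car3-GO | queues: N=0 E=2 S=0 W=0
Step 5 [EW]: N:wait,E:car4-GO,S:wait,W:empty | queues: N=0 E=1 S=0 W=0
Step 6 [EW]: N:wait,E:car5-GO,S:wait,W:empty | queues: N=0 E=0 S=0 W=0
Car 3 crosses at step 4

4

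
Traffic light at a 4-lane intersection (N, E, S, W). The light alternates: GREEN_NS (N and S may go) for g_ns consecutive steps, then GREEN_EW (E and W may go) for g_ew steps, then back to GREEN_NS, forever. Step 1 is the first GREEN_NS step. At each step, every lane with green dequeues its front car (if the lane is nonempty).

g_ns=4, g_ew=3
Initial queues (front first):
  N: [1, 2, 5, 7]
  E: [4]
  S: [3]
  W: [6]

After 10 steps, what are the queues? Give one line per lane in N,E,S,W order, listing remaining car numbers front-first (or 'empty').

Step 1 [NS]: N:car1-GO,E:wait,S:car3-GO,W:wait | queues: N=3 E=1 S=0 W=1
Step 2 [NS]: N:car2-GO,E:wait,S:empty,W:wait | queues: N=2 E=1 S=0 W=1
Step 3 [NS]: N:car5-GO,E:wait,S:empty,W:wait | queues: N=1 E=1 S=0 W=1
Step 4 [NS]: N:car7-GO,E:wait,S:empty,W:wait | queues: N=0 E=1 S=0 W=1
Step 5 [EW]: N:wait,E:car4-GO,S:wait,W:car6-GO | queues: N=0 E=0 S=0 W=0

N: empty
E: empty
S: empty
W: empty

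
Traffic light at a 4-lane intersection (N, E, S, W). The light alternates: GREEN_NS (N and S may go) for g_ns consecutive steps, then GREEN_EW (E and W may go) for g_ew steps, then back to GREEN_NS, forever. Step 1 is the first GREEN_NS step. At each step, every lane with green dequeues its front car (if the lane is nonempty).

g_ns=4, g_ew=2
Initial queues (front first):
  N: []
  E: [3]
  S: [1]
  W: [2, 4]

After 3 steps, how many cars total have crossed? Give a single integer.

Step 1 [NS]: N:empty,E:wait,S:car1-GO,W:wait | queues: N=0 E=1 S=0 W=2
Step 2 [NS]: N:empty,E:wait,S:empty,W:wait | queues: N=0 E=1 S=0 W=2
Step 3 [NS]: N:empty,E:wait,S:empty,W:wait | queues: N=0 E=1 S=0 W=2
Cars crossed by step 3: 1

Answer: 1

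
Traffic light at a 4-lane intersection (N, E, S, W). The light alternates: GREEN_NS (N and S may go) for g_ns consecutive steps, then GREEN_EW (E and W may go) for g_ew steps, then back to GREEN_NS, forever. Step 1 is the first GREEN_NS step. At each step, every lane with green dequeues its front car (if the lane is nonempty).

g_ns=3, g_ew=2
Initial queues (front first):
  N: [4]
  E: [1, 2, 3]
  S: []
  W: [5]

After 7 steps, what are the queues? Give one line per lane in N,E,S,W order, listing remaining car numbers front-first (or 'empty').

Step 1 [NS]: N:car4-GO,E:wait,S:empty,W:wait | queues: N=0 E=3 S=0 W=1
Step 2 [NS]: N:empty,E:wait,S:empty,W:wait | queues: N=0 E=3 S=0 W=1
Step 3 [NS]: N:empty,E:wait,S:empty,W:wait | queues: N=0 E=3 S=0 W=1
Step 4 [EW]: N:wait,E:car1-GO,S:wait,W:car5-GO | queues: N=0 E=2 S=0 W=0
Step 5 [EW]: N:wait,E:car2-GO,S:wait,W:empty | queues: N=0 E=1 S=0 W=0
Step 6 [NS]: N:empty,E:wait,S:empty,W:wait | queues: N=0 E=1 S=0 W=0
Step 7 [NS]: N:empty,E:wait,S:empty,W:wait | queues: N=0 E=1 S=0 W=0

N: empty
E: 3
S: empty
W: empty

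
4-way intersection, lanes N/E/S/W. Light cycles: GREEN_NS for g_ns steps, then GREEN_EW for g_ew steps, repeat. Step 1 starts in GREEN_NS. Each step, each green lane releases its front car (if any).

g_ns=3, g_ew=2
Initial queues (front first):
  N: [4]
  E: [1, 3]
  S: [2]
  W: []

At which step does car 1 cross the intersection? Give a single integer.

Step 1 [NS]: N:car4-GO,E:wait,S:car2-GO,W:wait | queues: N=0 E=2 S=0 W=0
Step 2 [NS]: N:empty,E:wait,S:empty,W:wait | queues: N=0 E=2 S=0 W=0
Step 3 [NS]: N:empty,E:wait,S:empty,W:wait | queues: N=0 E=2 S=0 W=0
Step 4 [EW]: N:wait,E:car1-GO,S:wait,W:empty | queues: N=0 E=1 S=0 W=0
Step 5 [EW]: N:wait,E:car3-GO,S:wait,W:empty | queues: N=0 E=0 S=0 W=0
Car 1 crosses at step 4

4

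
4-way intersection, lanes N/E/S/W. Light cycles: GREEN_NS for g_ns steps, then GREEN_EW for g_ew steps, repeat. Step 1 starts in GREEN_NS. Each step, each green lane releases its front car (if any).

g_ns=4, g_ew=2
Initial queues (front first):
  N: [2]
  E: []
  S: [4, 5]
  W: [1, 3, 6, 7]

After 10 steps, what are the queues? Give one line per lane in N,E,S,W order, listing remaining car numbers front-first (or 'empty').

Step 1 [NS]: N:car2-GO,E:wait,S:car4-GO,W:wait | queues: N=0 E=0 S=1 W=4
Step 2 [NS]: N:empty,E:wait,S:car5-GO,W:wait | queues: N=0 E=0 S=0 W=4
Step 3 [NS]: N:empty,E:wait,S:empty,W:wait | queues: N=0 E=0 S=0 W=4
Step 4 [NS]: N:empty,E:wait,S:empty,W:wait | queues: N=0 E=0 S=0 W=4
Step 5 [EW]: N:wait,E:empty,S:wait,W:car1-GO | queues: N=0 E=0 S=0 W=3
Step 6 [EW]: N:wait,E:empty,S:wait,W:car3-GO | queues: N=0 E=0 S=0 W=2
Step 7 [NS]: N:empty,E:wait,S:empty,W:wait | queues: N=0 E=0 S=0 W=2
Step 8 [NS]: N:empty,E:wait,S:empty,W:wait | queues: N=0 E=0 S=0 W=2
Step 9 [NS]: N:empty,E:wait,S:empty,W:wait | queues: N=0 E=0 S=0 W=2
Step 10 [NS]: N:empty,E:wait,S:empty,W:wait | queues: N=0 E=0 S=0 W=2

N: empty
E: empty
S: empty
W: 6 7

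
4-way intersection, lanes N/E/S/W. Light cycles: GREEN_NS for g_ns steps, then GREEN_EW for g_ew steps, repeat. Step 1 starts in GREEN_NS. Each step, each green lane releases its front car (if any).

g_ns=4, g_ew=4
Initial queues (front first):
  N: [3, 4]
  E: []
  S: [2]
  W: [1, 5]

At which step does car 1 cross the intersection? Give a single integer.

Step 1 [NS]: N:car3-GO,E:wait,S:car2-GO,W:wait | queues: N=1 E=0 S=0 W=2
Step 2 [NS]: N:car4-GO,E:wait,S:empty,W:wait | queues: N=0 E=0 S=0 W=2
Step 3 [NS]: N:empty,E:wait,S:empty,W:wait | queues: N=0 E=0 S=0 W=2
Step 4 [NS]: N:empty,E:wait,S:empty,W:wait | queues: N=0 E=0 S=0 W=2
Step 5 [EW]: N:wait,E:empty,S:wait,W:car1-GO | queues: N=0 E=0 S=0 W=1
Step 6 [EW]: N:wait,E:empty,S:wait,W:car5-GO | queues: N=0 E=0 S=0 W=0
Car 1 crosses at step 5

5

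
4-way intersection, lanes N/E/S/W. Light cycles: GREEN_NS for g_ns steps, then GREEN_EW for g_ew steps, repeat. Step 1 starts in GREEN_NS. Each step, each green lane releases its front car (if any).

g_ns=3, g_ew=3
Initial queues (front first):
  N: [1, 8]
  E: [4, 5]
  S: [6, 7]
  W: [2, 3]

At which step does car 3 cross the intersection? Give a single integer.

Step 1 [NS]: N:car1-GO,E:wait,S:car6-GO,W:wait | queues: N=1 E=2 S=1 W=2
Step 2 [NS]: N:car8-GO,E:wait,S:car7-GO,W:wait | queues: N=0 E=2 S=0 W=2
Step 3 [NS]: N:empty,E:wait,S:empty,W:wait | queues: N=0 E=2 S=0 W=2
Step 4 [EW]: N:wait,E:car4-GO,S:wait,W:car2-GO | queues: N=0 E=1 S=0 W=1
Step 5 [EW]: N:wait,E:car5-GO,S:wait,W:car3-GO | queues: N=0 E=0 S=0 W=0
Car 3 crosses at step 5

5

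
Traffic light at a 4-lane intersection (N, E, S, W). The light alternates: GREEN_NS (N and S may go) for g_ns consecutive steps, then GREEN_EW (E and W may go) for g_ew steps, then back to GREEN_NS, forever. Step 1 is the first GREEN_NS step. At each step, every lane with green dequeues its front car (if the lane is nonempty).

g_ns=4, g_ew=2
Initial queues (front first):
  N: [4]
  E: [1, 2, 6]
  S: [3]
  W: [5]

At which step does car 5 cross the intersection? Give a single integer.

Step 1 [NS]: N:car4-GO,E:wait,S:car3-GO,W:wait | queues: N=0 E=3 S=0 W=1
Step 2 [NS]: N:empty,E:wait,S:empty,W:wait | queues: N=0 E=3 S=0 W=1
Step 3 [NS]: N:empty,E:wait,S:empty,W:wait | queues: N=0 E=3 S=0 W=1
Step 4 [NS]: N:empty,E:wait,S:empty,W:wait | queues: N=0 E=3 S=0 W=1
Step 5 [EW]: N:wait,E:car1-GO,S:wait,W:car5-GO | queues: N=0 E=2 S=0 W=0
Step 6 [EW]: N:wait,E:car2-GO,S:wait,W:empty | queues: N=0 E=1 S=0 W=0
Step 7 [NS]: N:empty,E:wait,S:empty,W:wait | queues: N=0 E=1 S=0 W=0
Step 8 [NS]: N:empty,E:wait,S:empty,W:wait | queues: N=0 E=1 S=0 W=0
Step 9 [NS]: N:empty,E:wait,S:empty,W:wait | queues: N=0 E=1 S=0 W=0
Step 10 [NS]: N:empty,E:wait,S:empty,W:wait | queues: N=0 E=1 S=0 W=0
Step 11 [EW]: N:wait,E:car6-GO,S:wait,W:empty | queues: N=0 E=0 S=0 W=0
Car 5 crosses at step 5

5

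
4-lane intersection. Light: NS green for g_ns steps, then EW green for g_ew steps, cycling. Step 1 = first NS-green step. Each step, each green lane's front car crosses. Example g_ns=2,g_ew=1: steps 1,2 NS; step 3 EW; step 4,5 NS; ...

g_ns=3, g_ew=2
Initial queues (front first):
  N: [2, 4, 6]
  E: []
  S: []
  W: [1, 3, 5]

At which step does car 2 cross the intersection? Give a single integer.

Step 1 [NS]: N:car2-GO,E:wait,S:empty,W:wait | queues: N=2 E=0 S=0 W=3
Step 2 [NS]: N:car4-GO,E:wait,S:empty,W:wait | queues: N=1 E=0 S=0 W=3
Step 3 [NS]: N:car6-GO,E:wait,S:empty,W:wait | queues: N=0 E=0 S=0 W=3
Step 4 [EW]: N:wait,E:empty,S:wait,W:car1-GO | queues: N=0 E=0 S=0 W=2
Step 5 [EW]: N:wait,E:empty,S:wait,W:car3-GO | queues: N=0 E=0 S=0 W=1
Step 6 [NS]: N:empty,E:wait,S:empty,W:wait | queues: N=0 E=0 S=0 W=1
Step 7 [NS]: N:empty,E:wait,S:empty,W:wait | queues: N=0 E=0 S=0 W=1
Step 8 [NS]: N:empty,E:wait,S:empty,W:wait | queues: N=0 E=0 S=0 W=1
Step 9 [EW]: N:wait,E:empty,S:wait,W:car5-GO | queues: N=0 E=0 S=0 W=0
Car 2 crosses at step 1

1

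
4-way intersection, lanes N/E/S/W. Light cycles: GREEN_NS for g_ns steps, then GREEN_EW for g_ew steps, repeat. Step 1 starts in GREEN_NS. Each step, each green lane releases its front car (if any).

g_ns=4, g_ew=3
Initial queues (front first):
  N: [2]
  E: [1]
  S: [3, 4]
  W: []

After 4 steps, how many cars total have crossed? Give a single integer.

Step 1 [NS]: N:car2-GO,E:wait,S:car3-GO,W:wait | queues: N=0 E=1 S=1 W=0
Step 2 [NS]: N:empty,E:wait,S:car4-GO,W:wait | queues: N=0 E=1 S=0 W=0
Step 3 [NS]: N:empty,E:wait,S:empty,W:wait | queues: N=0 E=1 S=0 W=0
Step 4 [NS]: N:empty,E:wait,S:empty,W:wait | queues: N=0 E=1 S=0 W=0
Cars crossed by step 4: 3

Answer: 3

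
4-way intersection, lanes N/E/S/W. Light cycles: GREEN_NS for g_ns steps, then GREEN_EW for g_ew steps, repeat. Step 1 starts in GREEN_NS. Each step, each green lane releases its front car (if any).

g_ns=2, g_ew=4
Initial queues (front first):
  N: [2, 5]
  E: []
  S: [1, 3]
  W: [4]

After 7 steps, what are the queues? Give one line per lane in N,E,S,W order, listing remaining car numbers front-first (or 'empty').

Step 1 [NS]: N:car2-GO,E:wait,S:car1-GO,W:wait | queues: N=1 E=0 S=1 W=1
Step 2 [NS]: N:car5-GO,E:wait,S:car3-GO,W:wait | queues: N=0 E=0 S=0 W=1
Step 3 [EW]: N:wait,E:empty,S:wait,W:car4-GO | queues: N=0 E=0 S=0 W=0

N: empty
E: empty
S: empty
W: empty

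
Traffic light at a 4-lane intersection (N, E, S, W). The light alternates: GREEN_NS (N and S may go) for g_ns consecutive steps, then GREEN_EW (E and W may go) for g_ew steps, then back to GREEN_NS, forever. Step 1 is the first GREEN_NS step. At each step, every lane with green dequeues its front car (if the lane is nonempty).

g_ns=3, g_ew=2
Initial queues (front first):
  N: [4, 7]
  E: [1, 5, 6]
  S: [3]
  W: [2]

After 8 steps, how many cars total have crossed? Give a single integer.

Step 1 [NS]: N:car4-GO,E:wait,S:car3-GO,W:wait | queues: N=1 E=3 S=0 W=1
Step 2 [NS]: N:car7-GO,E:wait,S:empty,W:wait | queues: N=0 E=3 S=0 W=1
Step 3 [NS]: N:empty,E:wait,S:empty,W:wait | queues: N=0 E=3 S=0 W=1
Step 4 [EW]: N:wait,E:car1-GO,S:wait,W:car2-GO | queues: N=0 E=2 S=0 W=0
Step 5 [EW]: N:wait,E:car5-GO,S:wait,W:empty | queues: N=0 E=1 S=0 W=0
Step 6 [NS]: N:empty,E:wait,S:empty,W:wait | queues: N=0 E=1 S=0 W=0
Step 7 [NS]: N:empty,E:wait,S:empty,W:wait | queues: N=0 E=1 S=0 W=0
Step 8 [NS]: N:empty,E:wait,S:empty,W:wait | queues: N=0 E=1 S=0 W=0
Cars crossed by step 8: 6

Answer: 6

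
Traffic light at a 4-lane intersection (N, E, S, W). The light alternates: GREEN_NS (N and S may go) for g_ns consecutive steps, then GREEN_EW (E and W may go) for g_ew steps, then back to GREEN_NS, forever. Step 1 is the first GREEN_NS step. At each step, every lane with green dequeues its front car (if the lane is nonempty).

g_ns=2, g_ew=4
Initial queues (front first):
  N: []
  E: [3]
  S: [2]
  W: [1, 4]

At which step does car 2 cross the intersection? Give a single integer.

Step 1 [NS]: N:empty,E:wait,S:car2-GO,W:wait | queues: N=0 E=1 S=0 W=2
Step 2 [NS]: N:empty,E:wait,S:empty,W:wait | queues: N=0 E=1 S=0 W=2
Step 3 [EW]: N:wait,E:car3-GO,S:wait,W:car1-GO | queues: N=0 E=0 S=0 W=1
Step 4 [EW]: N:wait,E:empty,S:wait,W:car4-GO | queues: N=0 E=0 S=0 W=0
Car 2 crosses at step 1

1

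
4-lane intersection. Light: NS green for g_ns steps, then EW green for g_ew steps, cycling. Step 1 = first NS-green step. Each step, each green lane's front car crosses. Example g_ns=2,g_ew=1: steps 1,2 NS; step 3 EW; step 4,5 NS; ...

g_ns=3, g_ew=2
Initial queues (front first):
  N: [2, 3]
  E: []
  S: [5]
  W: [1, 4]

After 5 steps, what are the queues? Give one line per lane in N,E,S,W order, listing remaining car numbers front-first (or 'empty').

Step 1 [NS]: N:car2-GO,E:wait,S:car5-GO,W:wait | queues: N=1 E=0 S=0 W=2
Step 2 [NS]: N:car3-GO,E:wait,S:empty,W:wait | queues: N=0 E=0 S=0 W=2
Step 3 [NS]: N:empty,E:wait,S:empty,W:wait | queues: N=0 E=0 S=0 W=2
Step 4 [EW]: N:wait,E:empty,S:wait,W:car1-GO | queues: N=0 E=0 S=0 W=1
Step 5 [EW]: N:wait,E:empty,S:wait,W:car4-GO | queues: N=0 E=0 S=0 W=0

N: empty
E: empty
S: empty
W: empty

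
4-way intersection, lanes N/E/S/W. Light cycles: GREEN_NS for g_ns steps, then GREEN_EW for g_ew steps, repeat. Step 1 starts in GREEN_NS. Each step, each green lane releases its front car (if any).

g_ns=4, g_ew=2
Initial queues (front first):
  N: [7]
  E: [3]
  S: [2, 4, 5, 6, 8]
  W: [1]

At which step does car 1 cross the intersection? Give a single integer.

Step 1 [NS]: N:car7-GO,E:wait,S:car2-GO,W:wait | queues: N=0 E=1 S=4 W=1
Step 2 [NS]: N:empty,E:wait,S:car4-GO,W:wait | queues: N=0 E=1 S=3 W=1
Step 3 [NS]: N:empty,E:wait,S:car5-GO,W:wait | queues: N=0 E=1 S=2 W=1
Step 4 [NS]: N:empty,E:wait,S:car6-GO,W:wait | queues: N=0 E=1 S=1 W=1
Step 5 [EW]: N:wait,E:car3-GO,S:wait,W:car1-GO | queues: N=0 E=0 S=1 W=0
Step 6 [EW]: N:wait,E:empty,S:wait,W:empty | queues: N=0 E=0 S=1 W=0
Step 7 [NS]: N:empty,E:wait,S:car8-GO,W:wait | queues: N=0 E=0 S=0 W=0
Car 1 crosses at step 5

5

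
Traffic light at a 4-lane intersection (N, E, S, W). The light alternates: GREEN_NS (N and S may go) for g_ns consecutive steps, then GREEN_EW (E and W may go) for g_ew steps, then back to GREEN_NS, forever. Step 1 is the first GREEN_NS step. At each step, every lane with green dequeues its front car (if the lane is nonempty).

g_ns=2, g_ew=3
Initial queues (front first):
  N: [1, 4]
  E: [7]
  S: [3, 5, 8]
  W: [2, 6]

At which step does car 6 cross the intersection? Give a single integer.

Step 1 [NS]: N:car1-GO,E:wait,S:car3-GO,W:wait | queues: N=1 E=1 S=2 W=2
Step 2 [NS]: N:car4-GO,E:wait,S:car5-GO,W:wait | queues: N=0 E=1 S=1 W=2
Step 3 [EW]: N:wait,E:car7-GO,S:wait,W:car2-GO | queues: N=0 E=0 S=1 W=1
Step 4 [EW]: N:wait,E:empty,S:wait,W:car6-GO | queues: N=0 E=0 S=1 W=0
Step 5 [EW]: N:wait,E:empty,S:wait,W:empty | queues: N=0 E=0 S=1 W=0
Step 6 [NS]: N:empty,E:wait,S:car8-GO,W:wait | queues: N=0 E=0 S=0 W=0
Car 6 crosses at step 4

4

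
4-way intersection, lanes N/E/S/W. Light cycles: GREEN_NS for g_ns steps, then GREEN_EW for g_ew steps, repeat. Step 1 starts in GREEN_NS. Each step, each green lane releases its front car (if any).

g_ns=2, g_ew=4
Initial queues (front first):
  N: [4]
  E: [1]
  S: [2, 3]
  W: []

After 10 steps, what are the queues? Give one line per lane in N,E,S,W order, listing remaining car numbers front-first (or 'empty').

Step 1 [NS]: N:car4-GO,E:wait,S:car2-GO,W:wait | queues: N=0 E=1 S=1 W=0
Step 2 [NS]: N:empty,E:wait,S:car3-GO,W:wait | queues: N=0 E=1 S=0 W=0
Step 3 [EW]: N:wait,E:car1-GO,S:wait,W:empty | queues: N=0 E=0 S=0 W=0

N: empty
E: empty
S: empty
W: empty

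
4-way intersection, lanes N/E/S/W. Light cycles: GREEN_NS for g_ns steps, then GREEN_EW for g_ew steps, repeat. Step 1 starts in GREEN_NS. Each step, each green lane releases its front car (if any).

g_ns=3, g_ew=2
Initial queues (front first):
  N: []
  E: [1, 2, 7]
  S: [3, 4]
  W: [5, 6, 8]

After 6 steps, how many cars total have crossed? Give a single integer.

Answer: 6

Derivation:
Step 1 [NS]: N:empty,E:wait,S:car3-GO,W:wait | queues: N=0 E=3 S=1 W=3
Step 2 [NS]: N:empty,E:wait,S:car4-GO,W:wait | queues: N=0 E=3 S=0 W=3
Step 3 [NS]: N:empty,E:wait,S:empty,W:wait | queues: N=0 E=3 S=0 W=3
Step 4 [EW]: N:wait,E:car1-GO,S:wait,W:car5-GO | queues: N=0 E=2 S=0 W=2
Step 5 [EW]: N:wait,E:car2-GO,S:wait,W:car6-GO | queues: N=0 E=1 S=0 W=1
Step 6 [NS]: N:empty,E:wait,S:empty,W:wait | queues: N=0 E=1 S=0 W=1
Cars crossed by step 6: 6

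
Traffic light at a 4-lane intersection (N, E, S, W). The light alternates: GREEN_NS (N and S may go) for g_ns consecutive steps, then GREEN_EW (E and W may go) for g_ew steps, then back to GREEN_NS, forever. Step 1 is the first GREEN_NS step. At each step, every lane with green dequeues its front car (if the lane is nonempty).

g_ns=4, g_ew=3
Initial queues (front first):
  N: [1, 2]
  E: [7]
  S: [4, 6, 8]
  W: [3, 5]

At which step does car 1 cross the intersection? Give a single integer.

Step 1 [NS]: N:car1-GO,E:wait,S:car4-GO,W:wait | queues: N=1 E=1 S=2 W=2
Step 2 [NS]: N:car2-GO,E:wait,S:car6-GO,W:wait | queues: N=0 E=1 S=1 W=2
Step 3 [NS]: N:empty,E:wait,S:car8-GO,W:wait | queues: N=0 E=1 S=0 W=2
Step 4 [NS]: N:empty,E:wait,S:empty,W:wait | queues: N=0 E=1 S=0 W=2
Step 5 [EW]: N:wait,E:car7-GO,S:wait,W:car3-GO | queues: N=0 E=0 S=0 W=1
Step 6 [EW]: N:wait,E:empty,S:wait,W:car5-GO | queues: N=0 E=0 S=0 W=0
Car 1 crosses at step 1

1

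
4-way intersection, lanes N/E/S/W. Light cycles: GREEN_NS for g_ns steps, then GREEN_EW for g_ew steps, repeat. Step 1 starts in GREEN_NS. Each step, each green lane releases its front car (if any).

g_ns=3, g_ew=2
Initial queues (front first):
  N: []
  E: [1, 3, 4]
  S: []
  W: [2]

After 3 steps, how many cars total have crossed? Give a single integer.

Step 1 [NS]: N:empty,E:wait,S:empty,W:wait | queues: N=0 E=3 S=0 W=1
Step 2 [NS]: N:empty,E:wait,S:empty,W:wait | queues: N=0 E=3 S=0 W=1
Step 3 [NS]: N:empty,E:wait,S:empty,W:wait | queues: N=0 E=3 S=0 W=1
Cars crossed by step 3: 0

Answer: 0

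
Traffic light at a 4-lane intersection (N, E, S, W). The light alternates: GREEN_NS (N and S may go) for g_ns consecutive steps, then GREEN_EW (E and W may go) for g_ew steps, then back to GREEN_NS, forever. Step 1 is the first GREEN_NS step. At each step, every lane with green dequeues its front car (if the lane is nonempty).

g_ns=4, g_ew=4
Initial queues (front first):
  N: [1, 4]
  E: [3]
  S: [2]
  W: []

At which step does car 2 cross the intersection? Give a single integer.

Step 1 [NS]: N:car1-GO,E:wait,S:car2-GO,W:wait | queues: N=1 E=1 S=0 W=0
Step 2 [NS]: N:car4-GO,E:wait,S:empty,W:wait | queues: N=0 E=1 S=0 W=0
Step 3 [NS]: N:empty,E:wait,S:empty,W:wait | queues: N=0 E=1 S=0 W=0
Step 4 [NS]: N:empty,E:wait,S:empty,W:wait | queues: N=0 E=1 S=0 W=0
Step 5 [EW]: N:wait,E:car3-GO,S:wait,W:empty | queues: N=0 E=0 S=0 W=0
Car 2 crosses at step 1

1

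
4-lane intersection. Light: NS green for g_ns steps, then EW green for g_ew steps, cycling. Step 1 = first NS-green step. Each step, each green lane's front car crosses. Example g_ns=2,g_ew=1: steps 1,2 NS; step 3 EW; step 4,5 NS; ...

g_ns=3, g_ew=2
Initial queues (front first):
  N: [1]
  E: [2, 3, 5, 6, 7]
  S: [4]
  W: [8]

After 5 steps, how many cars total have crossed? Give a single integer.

Answer: 5

Derivation:
Step 1 [NS]: N:car1-GO,E:wait,S:car4-GO,W:wait | queues: N=0 E=5 S=0 W=1
Step 2 [NS]: N:empty,E:wait,S:empty,W:wait | queues: N=0 E=5 S=0 W=1
Step 3 [NS]: N:empty,E:wait,S:empty,W:wait | queues: N=0 E=5 S=0 W=1
Step 4 [EW]: N:wait,E:car2-GO,S:wait,W:car8-GO | queues: N=0 E=4 S=0 W=0
Step 5 [EW]: N:wait,E:car3-GO,S:wait,W:empty | queues: N=0 E=3 S=0 W=0
Cars crossed by step 5: 5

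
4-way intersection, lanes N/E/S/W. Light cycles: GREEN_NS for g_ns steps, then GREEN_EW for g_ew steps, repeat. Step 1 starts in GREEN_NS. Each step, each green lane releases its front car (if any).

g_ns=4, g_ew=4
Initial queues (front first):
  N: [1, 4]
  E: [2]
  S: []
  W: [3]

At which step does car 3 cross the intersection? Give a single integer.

Step 1 [NS]: N:car1-GO,E:wait,S:empty,W:wait | queues: N=1 E=1 S=0 W=1
Step 2 [NS]: N:car4-GO,E:wait,S:empty,W:wait | queues: N=0 E=1 S=0 W=1
Step 3 [NS]: N:empty,E:wait,S:empty,W:wait | queues: N=0 E=1 S=0 W=1
Step 4 [NS]: N:empty,E:wait,S:empty,W:wait | queues: N=0 E=1 S=0 W=1
Step 5 [EW]: N:wait,E:car2-GO,S:wait,W:car3-GO | queues: N=0 E=0 S=0 W=0
Car 3 crosses at step 5

5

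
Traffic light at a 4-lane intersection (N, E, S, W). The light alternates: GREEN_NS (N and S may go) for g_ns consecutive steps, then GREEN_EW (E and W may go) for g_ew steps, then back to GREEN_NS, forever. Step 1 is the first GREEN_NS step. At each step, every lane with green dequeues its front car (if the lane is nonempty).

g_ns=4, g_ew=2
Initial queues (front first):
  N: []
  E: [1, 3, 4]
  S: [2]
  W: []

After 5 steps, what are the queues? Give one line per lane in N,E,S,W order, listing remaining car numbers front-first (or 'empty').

Step 1 [NS]: N:empty,E:wait,S:car2-GO,W:wait | queues: N=0 E=3 S=0 W=0
Step 2 [NS]: N:empty,E:wait,S:empty,W:wait | queues: N=0 E=3 S=0 W=0
Step 3 [NS]: N:empty,E:wait,S:empty,W:wait | queues: N=0 E=3 S=0 W=0
Step 4 [NS]: N:empty,E:wait,S:empty,W:wait | queues: N=0 E=3 S=0 W=0
Step 5 [EW]: N:wait,E:car1-GO,S:wait,W:empty | queues: N=0 E=2 S=0 W=0

N: empty
E: 3 4
S: empty
W: empty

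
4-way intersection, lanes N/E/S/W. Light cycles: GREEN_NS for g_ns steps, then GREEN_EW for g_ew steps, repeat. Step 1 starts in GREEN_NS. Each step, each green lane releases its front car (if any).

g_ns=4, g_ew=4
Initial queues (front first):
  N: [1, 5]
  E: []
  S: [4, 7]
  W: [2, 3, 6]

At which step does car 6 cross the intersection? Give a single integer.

Step 1 [NS]: N:car1-GO,E:wait,S:car4-GO,W:wait | queues: N=1 E=0 S=1 W=3
Step 2 [NS]: N:car5-GO,E:wait,S:car7-GO,W:wait | queues: N=0 E=0 S=0 W=3
Step 3 [NS]: N:empty,E:wait,S:empty,W:wait | queues: N=0 E=0 S=0 W=3
Step 4 [NS]: N:empty,E:wait,S:empty,W:wait | queues: N=0 E=0 S=0 W=3
Step 5 [EW]: N:wait,E:empty,S:wait,W:car2-GO | queues: N=0 E=0 S=0 W=2
Step 6 [EW]: N:wait,E:empty,S:wait,W:car3-GO | queues: N=0 E=0 S=0 W=1
Step 7 [EW]: N:wait,E:empty,S:wait,W:car6-GO | queues: N=0 E=0 S=0 W=0
Car 6 crosses at step 7

7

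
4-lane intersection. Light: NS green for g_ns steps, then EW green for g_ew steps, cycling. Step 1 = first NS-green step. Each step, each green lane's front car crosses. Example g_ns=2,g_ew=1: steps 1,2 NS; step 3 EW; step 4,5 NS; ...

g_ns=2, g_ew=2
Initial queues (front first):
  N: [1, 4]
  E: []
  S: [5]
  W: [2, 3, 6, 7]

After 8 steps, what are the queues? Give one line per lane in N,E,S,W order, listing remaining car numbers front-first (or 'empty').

Step 1 [NS]: N:car1-GO,E:wait,S:car5-GO,W:wait | queues: N=1 E=0 S=0 W=4
Step 2 [NS]: N:car4-GO,E:wait,S:empty,W:wait | queues: N=0 E=0 S=0 W=4
Step 3 [EW]: N:wait,E:empty,S:wait,W:car2-GO | queues: N=0 E=0 S=0 W=3
Step 4 [EW]: N:wait,E:empty,S:wait,W:car3-GO | queues: N=0 E=0 S=0 W=2
Step 5 [NS]: N:empty,E:wait,S:empty,W:wait | queues: N=0 E=0 S=0 W=2
Step 6 [NS]: N:empty,E:wait,S:empty,W:wait | queues: N=0 E=0 S=0 W=2
Step 7 [EW]: N:wait,E:empty,S:wait,W:car6-GO | queues: N=0 E=0 S=0 W=1
Step 8 [EW]: N:wait,E:empty,S:wait,W:car7-GO | queues: N=0 E=0 S=0 W=0

N: empty
E: empty
S: empty
W: empty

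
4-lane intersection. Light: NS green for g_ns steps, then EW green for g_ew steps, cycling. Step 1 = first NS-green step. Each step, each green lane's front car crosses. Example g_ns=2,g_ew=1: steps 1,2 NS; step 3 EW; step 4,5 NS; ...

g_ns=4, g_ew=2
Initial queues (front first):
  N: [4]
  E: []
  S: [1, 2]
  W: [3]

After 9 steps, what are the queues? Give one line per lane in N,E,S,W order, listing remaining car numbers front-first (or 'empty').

Step 1 [NS]: N:car4-GO,E:wait,S:car1-GO,W:wait | queues: N=0 E=0 S=1 W=1
Step 2 [NS]: N:empty,E:wait,S:car2-GO,W:wait | queues: N=0 E=0 S=0 W=1
Step 3 [NS]: N:empty,E:wait,S:empty,W:wait | queues: N=0 E=0 S=0 W=1
Step 4 [NS]: N:empty,E:wait,S:empty,W:wait | queues: N=0 E=0 S=0 W=1
Step 5 [EW]: N:wait,E:empty,S:wait,W:car3-GO | queues: N=0 E=0 S=0 W=0

N: empty
E: empty
S: empty
W: empty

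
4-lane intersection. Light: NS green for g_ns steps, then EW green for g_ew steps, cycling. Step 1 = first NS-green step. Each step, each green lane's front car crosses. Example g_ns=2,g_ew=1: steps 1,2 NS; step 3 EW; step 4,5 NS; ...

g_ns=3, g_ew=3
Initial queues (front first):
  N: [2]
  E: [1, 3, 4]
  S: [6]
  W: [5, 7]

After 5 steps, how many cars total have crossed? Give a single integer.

Step 1 [NS]: N:car2-GO,E:wait,S:car6-GO,W:wait | queues: N=0 E=3 S=0 W=2
Step 2 [NS]: N:empty,E:wait,S:empty,W:wait | queues: N=0 E=3 S=0 W=2
Step 3 [NS]: N:empty,E:wait,S:empty,W:wait | queues: N=0 E=3 S=0 W=2
Step 4 [EW]: N:wait,E:car1-GO,S:wait,W:car5-GO | queues: N=0 E=2 S=0 W=1
Step 5 [EW]: N:wait,E:car3-GO,S:wait,W:car7-GO | queues: N=0 E=1 S=0 W=0
Cars crossed by step 5: 6

Answer: 6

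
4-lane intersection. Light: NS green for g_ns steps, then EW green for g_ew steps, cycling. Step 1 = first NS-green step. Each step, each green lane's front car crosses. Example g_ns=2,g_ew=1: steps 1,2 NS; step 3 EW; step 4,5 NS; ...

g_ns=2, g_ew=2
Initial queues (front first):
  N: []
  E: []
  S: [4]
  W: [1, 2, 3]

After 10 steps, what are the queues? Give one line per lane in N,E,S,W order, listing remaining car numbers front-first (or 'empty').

Step 1 [NS]: N:empty,E:wait,S:car4-GO,W:wait | queues: N=0 E=0 S=0 W=3
Step 2 [NS]: N:empty,E:wait,S:empty,W:wait | queues: N=0 E=0 S=0 W=3
Step 3 [EW]: N:wait,E:empty,S:wait,W:car1-GO | queues: N=0 E=0 S=0 W=2
Step 4 [EW]: N:wait,E:empty,S:wait,W:car2-GO | queues: N=0 E=0 S=0 W=1
Step 5 [NS]: N:empty,E:wait,S:empty,W:wait | queues: N=0 E=0 S=0 W=1
Step 6 [NS]: N:empty,E:wait,S:empty,W:wait | queues: N=0 E=0 S=0 W=1
Step 7 [EW]: N:wait,E:empty,S:wait,W:car3-GO | queues: N=0 E=0 S=0 W=0

N: empty
E: empty
S: empty
W: empty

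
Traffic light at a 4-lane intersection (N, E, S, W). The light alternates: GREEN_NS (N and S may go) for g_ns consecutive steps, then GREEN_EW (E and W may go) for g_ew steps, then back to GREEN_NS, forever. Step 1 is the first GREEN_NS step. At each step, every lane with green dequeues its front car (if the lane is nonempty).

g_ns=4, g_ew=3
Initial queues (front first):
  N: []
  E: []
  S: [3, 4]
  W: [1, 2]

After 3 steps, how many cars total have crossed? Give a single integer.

Step 1 [NS]: N:empty,E:wait,S:car3-GO,W:wait | queues: N=0 E=0 S=1 W=2
Step 2 [NS]: N:empty,E:wait,S:car4-GO,W:wait | queues: N=0 E=0 S=0 W=2
Step 3 [NS]: N:empty,E:wait,S:empty,W:wait | queues: N=0 E=0 S=0 W=2
Cars crossed by step 3: 2

Answer: 2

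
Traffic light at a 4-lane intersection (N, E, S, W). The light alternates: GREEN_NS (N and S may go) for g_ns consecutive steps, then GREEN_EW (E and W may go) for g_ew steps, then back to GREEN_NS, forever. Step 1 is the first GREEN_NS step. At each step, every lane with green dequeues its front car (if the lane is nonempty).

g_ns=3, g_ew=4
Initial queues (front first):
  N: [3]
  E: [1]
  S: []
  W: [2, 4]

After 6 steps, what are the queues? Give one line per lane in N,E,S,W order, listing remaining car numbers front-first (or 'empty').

Step 1 [NS]: N:car3-GO,E:wait,S:empty,W:wait | queues: N=0 E=1 S=0 W=2
Step 2 [NS]: N:empty,E:wait,S:empty,W:wait | queues: N=0 E=1 S=0 W=2
Step 3 [NS]: N:empty,E:wait,S:empty,W:wait | queues: N=0 E=1 S=0 W=2
Step 4 [EW]: N:wait,E:car1-GO,S:wait,W:car2-GO | queues: N=0 E=0 S=0 W=1
Step 5 [EW]: N:wait,E:empty,S:wait,W:car4-GO | queues: N=0 E=0 S=0 W=0

N: empty
E: empty
S: empty
W: empty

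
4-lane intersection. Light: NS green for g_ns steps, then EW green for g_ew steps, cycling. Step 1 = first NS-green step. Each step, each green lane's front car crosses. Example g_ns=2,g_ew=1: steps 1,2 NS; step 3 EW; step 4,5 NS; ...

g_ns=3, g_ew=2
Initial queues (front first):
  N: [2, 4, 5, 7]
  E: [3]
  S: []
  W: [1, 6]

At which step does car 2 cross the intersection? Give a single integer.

Step 1 [NS]: N:car2-GO,E:wait,S:empty,W:wait | queues: N=3 E=1 S=0 W=2
Step 2 [NS]: N:car4-GO,E:wait,S:empty,W:wait | queues: N=2 E=1 S=0 W=2
Step 3 [NS]: N:car5-GO,E:wait,S:empty,W:wait | queues: N=1 E=1 S=0 W=2
Step 4 [EW]: N:wait,E:car3-GO,S:wait,W:car1-GO | queues: N=1 E=0 S=0 W=1
Step 5 [EW]: N:wait,E:empty,S:wait,W:car6-GO | queues: N=1 E=0 S=0 W=0
Step 6 [NS]: N:car7-GO,E:wait,S:empty,W:wait | queues: N=0 E=0 S=0 W=0
Car 2 crosses at step 1

1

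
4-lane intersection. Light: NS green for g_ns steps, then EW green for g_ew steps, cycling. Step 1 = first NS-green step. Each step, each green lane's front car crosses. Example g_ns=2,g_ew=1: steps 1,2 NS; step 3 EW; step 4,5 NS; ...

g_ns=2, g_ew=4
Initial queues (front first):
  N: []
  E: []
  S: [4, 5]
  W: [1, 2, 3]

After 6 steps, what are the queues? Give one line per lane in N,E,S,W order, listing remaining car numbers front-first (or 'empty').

Step 1 [NS]: N:empty,E:wait,S:car4-GO,W:wait | queues: N=0 E=0 S=1 W=3
Step 2 [NS]: N:empty,E:wait,S:car5-GO,W:wait | queues: N=0 E=0 S=0 W=3
Step 3 [EW]: N:wait,E:empty,S:wait,W:car1-GO | queues: N=0 E=0 S=0 W=2
Step 4 [EW]: N:wait,E:empty,S:wait,W:car2-GO | queues: N=0 E=0 S=0 W=1
Step 5 [EW]: N:wait,E:empty,S:wait,W:car3-GO | queues: N=0 E=0 S=0 W=0

N: empty
E: empty
S: empty
W: empty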